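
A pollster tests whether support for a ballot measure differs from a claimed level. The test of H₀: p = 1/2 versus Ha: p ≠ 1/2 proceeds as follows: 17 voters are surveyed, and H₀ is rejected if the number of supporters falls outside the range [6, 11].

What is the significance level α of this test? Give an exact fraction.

4701/32768

α = P(Y ≤ 5 or Y ≥ 12 | p = 1/2), Y ~ Binomial(17, 1/2).
The two tails are symmetric, so α = 2·(1 + 17 + 136 + 680 + 2380 + 6188)/2^17 = 18804/131072 = 4701/32768.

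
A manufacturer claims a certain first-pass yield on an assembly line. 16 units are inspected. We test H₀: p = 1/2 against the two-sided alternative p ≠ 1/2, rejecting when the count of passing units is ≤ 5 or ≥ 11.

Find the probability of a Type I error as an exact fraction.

α = P(S ≤ 5 or S ≥ 11 | p = 1/2), S ~ Binomial(16, 1/2).
The two tails are symmetric, so α = 2·(1 + 16 + 120 + 560 + 1820 + 4368)/2^16 = 13770/65536 = 6885/32768.

6885/32768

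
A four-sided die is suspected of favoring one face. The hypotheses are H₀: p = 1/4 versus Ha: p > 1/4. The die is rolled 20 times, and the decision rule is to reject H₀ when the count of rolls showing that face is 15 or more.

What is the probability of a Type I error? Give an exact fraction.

Under H₀, X ~ Binomial(20, 1/4), and α = P(X ≥ 15).
P(X ≥ 15) = Σ_{j=15}^{20} C(20,j)·(1/4)^j·(3/4)^{20-j} = 1048117/274877906944.

1048117/274877906944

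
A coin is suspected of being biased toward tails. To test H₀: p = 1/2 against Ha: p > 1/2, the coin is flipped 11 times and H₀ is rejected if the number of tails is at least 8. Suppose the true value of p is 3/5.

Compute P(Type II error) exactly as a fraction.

6872224/9765625

Under the alternative p = 3/5, X ~ Binomial(11, 3/5); β is the probability the test does not reject, P(X < 8).
Summing C(11,j)·(3/5)^j·(2/5)^{11-j} for j = 0..7 gives 6872224/9765625.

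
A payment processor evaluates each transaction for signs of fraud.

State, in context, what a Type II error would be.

A Type II error would mean concluding that the transaction is legitimate (or at least failing to establish that the transaction is fraudulent) when in fact the transaction is fraudulent.

With the conventional null hypothesis that the transaction is legitimate:
A Type II error is failing to reject H₀ when H₀ is false.
Here that means approving the transaction when actually the transaction is fraudulent.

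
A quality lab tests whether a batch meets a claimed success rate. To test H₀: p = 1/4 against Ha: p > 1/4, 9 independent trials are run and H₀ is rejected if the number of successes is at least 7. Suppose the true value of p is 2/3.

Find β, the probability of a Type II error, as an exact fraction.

Under the alternative p = 2/3, S ~ Binomial(9, 2/3); β is the probability the test does not reject, P(S < 7).
Adding the binomial probabilities P(S=0)+…+P(S=6) at p = 2/3 gives 12259/19683.

12259/19683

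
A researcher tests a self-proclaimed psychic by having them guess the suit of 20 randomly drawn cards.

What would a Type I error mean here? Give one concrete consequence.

With the conventional null hypothesis that the subject is guessing at random (p = 1/4):
A Type I error is rejecting H₀ when H₀ is true.
Here that means concluding the subject has some ability beyond chance when actually the subject is guessing at random (p = 1/4).

A Type I error would mean concluding that the subject performs better than chance when in fact the subject is guessing at random (p = 1/4). Consequence: a lucky guesser is credited with psychic ability.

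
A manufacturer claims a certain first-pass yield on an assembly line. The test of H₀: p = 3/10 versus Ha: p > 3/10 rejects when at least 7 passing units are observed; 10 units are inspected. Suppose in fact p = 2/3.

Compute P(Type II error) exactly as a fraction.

A Type II error is failing to reject when Ha holds: with p = 2/3, β = P(S ≤ 6).
Equivalently, β = 1 − P(S ≥ 7) = 8675/19683.

8675/19683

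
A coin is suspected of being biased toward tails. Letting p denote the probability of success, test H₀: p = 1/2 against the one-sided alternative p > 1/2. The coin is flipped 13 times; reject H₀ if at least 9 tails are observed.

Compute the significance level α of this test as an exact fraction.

1093/8192

The Type I error probability is α = P(X ≥ 9) computed under H₀, where X ~ Binomial(13, 1/2).
P(X ≥ 9) = [C(13,9) + C(13,10) + C(13,11) + C(13,12) + C(13,13)] / 2^13 = (715 + 286 + 78 + 13 + 1) / 8192 = 1093/8192.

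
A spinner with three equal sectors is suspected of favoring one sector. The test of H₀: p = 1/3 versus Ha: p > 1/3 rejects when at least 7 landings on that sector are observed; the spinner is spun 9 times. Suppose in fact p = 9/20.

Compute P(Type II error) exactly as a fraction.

Under the alternative p = 9/20, S ~ Binomial(9, 9/20); β is the probability the test does not reject, P(S < 7).
Summing C(9,j)·(9/20)^j·(11/20)^{9-j} for j = 0..6 gives 30407271323/32000000000.

30407271323/32000000000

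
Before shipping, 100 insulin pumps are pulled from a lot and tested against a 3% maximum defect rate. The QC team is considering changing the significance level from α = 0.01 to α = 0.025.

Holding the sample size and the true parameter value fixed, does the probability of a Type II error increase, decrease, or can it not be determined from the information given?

A larger α widens the rejection region, so when the alternative is true more outcomes lead to rejection — failing to reject becomes less likely.

It decreases.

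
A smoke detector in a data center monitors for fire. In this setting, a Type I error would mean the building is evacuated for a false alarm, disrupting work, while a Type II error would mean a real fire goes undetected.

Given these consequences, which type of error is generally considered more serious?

Type II error

The Type II consequence (a real fire goes undetected) is more severe than the Type I consequence (the building is evacuated for a false alarm, disrupting work).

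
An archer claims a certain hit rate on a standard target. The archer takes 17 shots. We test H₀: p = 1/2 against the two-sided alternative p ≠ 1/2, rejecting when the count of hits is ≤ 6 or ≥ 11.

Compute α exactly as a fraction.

10889/32768

Under H₀, K ~ Binomial(17, 1/2); α is the probability of landing in either tail, P(K ≤ 6) + P(K ≥ 11).
Each tail has probability (1 + 17 + 136 + 680 + 2380 + 6188 + 12376)/131072; doubling gives α = 43556/131072 = 10889/32768.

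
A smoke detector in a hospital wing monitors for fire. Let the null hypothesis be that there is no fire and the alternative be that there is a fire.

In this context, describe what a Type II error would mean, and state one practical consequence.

A Type II error would mean concluding that there is no fire (or at least failing to establish that there is a fire) when in fact there is a fire. Consequence: a real fire goes undetected.

A Type II error is failing to reject H₀ when H₀ is false.
Here that means remaining silent when actually there is a fire.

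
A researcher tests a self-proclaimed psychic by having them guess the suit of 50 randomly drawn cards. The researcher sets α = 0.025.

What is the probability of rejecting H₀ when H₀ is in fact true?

The significance level α is, by definition, the probability of a Type I error — P(reject H₀ | H₀ true).

0.025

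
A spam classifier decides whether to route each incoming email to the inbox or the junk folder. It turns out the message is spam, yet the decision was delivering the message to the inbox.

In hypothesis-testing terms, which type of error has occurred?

The null hypothesis here is that the message is legitimate (not spam).
'Delivering the message to the inbox' corresponds to failing to reject H₀.
H₀ was not rejected but H₀ is false — a Type II error (false negative).

Type II error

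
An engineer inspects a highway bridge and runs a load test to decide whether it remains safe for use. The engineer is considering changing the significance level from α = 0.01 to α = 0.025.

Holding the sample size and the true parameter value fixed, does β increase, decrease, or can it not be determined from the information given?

It decreases.

Relaxing α lowers the evidence threshold; under Ha, outcomes that previously fell short now trigger rejection.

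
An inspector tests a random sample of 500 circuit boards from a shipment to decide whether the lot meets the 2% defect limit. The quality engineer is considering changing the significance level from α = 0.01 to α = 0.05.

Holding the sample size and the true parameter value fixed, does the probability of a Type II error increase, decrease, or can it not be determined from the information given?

It decreases.

A larger α widens the rejection region, so when the alternative is true more outcomes lead to rejection — failing to reject becomes less likely.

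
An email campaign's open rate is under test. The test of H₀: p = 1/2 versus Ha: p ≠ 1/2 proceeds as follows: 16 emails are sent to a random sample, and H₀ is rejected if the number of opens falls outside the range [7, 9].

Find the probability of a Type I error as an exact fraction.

14893/32768

Under H₀, Y ~ Binomial(16, 1/2); α is the probability of landing in either tail, P(Y ≤ 6) + P(Y ≥ 10).
By symmetry, α = 2·P(Y ≤ 6) = 2·(1 + 16 + 120 + 560 + 1820 + 4368 + 8008)/65536 = 29786/65536 = 14893/32768.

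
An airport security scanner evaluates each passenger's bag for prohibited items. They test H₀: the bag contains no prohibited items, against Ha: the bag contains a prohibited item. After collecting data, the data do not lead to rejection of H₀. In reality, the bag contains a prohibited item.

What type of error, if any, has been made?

Type II error

H₀ was not rejected, but H₀ is actually false.
Failing to reject a false null hypothesis is a Type II error (false negative).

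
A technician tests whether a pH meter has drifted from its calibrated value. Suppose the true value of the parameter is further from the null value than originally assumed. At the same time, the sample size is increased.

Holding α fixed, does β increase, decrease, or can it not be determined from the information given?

The further the true parameter sits from the null value, the more of the Ha sampling distribution falls in the rejection region. More data shrinks sampling variability; the test statistic under Ha concentrates further from the null value, making rejection more likely. Both changes push β in the same direction.

It decreases.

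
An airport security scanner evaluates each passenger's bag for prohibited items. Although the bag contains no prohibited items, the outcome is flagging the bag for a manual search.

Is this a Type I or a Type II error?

Type I error

The null hypothesis here is that the bag contains no prohibited items.
'Flagging the bag for a manual search' corresponds to rejecting H₀.
H₀ was rejected but H₀ is true — a Type I error (false positive).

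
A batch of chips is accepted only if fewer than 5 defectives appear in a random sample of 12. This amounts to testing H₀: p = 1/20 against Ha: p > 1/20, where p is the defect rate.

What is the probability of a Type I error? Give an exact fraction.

75344392367/409600000000000

Under H₀, S ~ Binomial(12, 1/20); the Type I error rate is P(S ≥ 5).
α = 1 − P(S ≤ 4) = 1 − 409524655607633/409600000000000 = 75344392367/409600000000000.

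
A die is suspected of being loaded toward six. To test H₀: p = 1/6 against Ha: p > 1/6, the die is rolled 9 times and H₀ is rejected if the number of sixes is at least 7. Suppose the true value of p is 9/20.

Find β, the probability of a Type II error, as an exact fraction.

A Type II error is failing to reject when Ha holds: with p = 9/20, β = P(K ≤ 6).
Summing C(9,j)·(9/20)^j·(11/20)^{9-j} for j = 0..6 gives 30407271323/32000000000.

30407271323/32000000000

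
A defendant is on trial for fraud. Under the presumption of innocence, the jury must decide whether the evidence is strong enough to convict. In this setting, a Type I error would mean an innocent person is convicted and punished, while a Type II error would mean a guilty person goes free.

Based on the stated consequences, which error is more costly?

The Type I consequence (an innocent person is convicted and punished) is more severe than the Type II consequence (a guilty person goes free).

Type I error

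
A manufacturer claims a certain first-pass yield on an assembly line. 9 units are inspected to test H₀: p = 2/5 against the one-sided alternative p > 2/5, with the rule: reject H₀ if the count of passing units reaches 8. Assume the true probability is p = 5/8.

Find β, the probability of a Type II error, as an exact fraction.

β = P(fail to reject H₀ | Ha true) = P(Y ≤ 7 | p = 5/8), Y ~ Binomial(9, 5/8).
Equivalently, β = 1 − P(Y ≥ 8) = 3803679/4194304.

3803679/4194304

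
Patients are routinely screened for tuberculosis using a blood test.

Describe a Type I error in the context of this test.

A Type I error would mean concluding that the patient has tuberculosis when in fact the patient does not have tuberculosis.

With the conventional null hypothesis that the patient does not have tuberculosis:
A Type I error is rejecting H₀ when H₀ is true.
Here that means flagging the patient as positive and ordering follow-up testing when actually the patient does not have tuberculosis.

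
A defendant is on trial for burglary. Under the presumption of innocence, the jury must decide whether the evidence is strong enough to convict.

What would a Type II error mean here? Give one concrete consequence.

A Type II error would mean concluding that the defendant is innocent (or at least failing to establish that the defendant is guilty) when in fact the defendant is guilty. Consequence: a guilty person goes free.

With the conventional null hypothesis that the defendant is innocent:
A Type II error is failing to reject H₀ when H₀ is false.
Here that means acquitting the defendant when actually the defendant is guilty.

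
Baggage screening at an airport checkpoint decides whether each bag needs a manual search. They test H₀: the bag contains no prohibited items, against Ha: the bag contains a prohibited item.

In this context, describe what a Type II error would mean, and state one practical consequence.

A Type II error is failing to reject H₀ when H₀ is false.
Here that means letting the bag through when actually the bag contains a prohibited item.

A Type II error would mean concluding that the bag contains no prohibited items (or at least failing to establish that the bag contains a prohibited item) when in fact the bag contains a prohibited item. Consequence: a prohibited item passes through security undetected.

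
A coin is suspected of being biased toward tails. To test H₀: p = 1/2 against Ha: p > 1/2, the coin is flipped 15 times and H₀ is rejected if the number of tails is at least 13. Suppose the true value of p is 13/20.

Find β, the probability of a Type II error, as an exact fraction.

A Type II error is failing to reject when Ha holds: with p = 13/20, β = P(S ≤ 12).
Summing C(15,j)·(13/20)^j·(7/20)^{15-j} for j = 0..12 gives 30745097163070342213/32768000000000000000.

30745097163070342213/32768000000000000000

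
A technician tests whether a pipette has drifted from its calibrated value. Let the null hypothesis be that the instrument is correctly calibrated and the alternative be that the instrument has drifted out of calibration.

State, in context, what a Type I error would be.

A Type I error would mean concluding that the instrument has drifted out of calibration when in fact the instrument is correctly calibrated.

A Type I error is rejecting H₀ when H₀ is true.
Here that means pulling the instrument for recalibration when actually the instrument is correctly calibrated.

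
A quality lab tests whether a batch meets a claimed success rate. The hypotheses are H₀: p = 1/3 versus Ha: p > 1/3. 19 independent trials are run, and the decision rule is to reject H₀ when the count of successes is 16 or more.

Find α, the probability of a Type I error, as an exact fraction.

2825/387420489

α = P(reject H₀ | H₀ true) = P(K ≥ 16 | p = 1/3), with K ~ Binomial(19, 1/3).
Adding the binomial terms for j = 16 through 19 with p = 1/3 yields 2825/387420489.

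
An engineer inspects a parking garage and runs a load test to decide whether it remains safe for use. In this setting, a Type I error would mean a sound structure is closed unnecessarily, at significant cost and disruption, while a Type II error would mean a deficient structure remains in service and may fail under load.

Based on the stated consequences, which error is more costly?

Type II error

The Type II consequence (a deficient structure remains in service and may fail under load) is more severe than the Type I consequence (a sound structure is closed unnecessarily, at significant cost and disruption).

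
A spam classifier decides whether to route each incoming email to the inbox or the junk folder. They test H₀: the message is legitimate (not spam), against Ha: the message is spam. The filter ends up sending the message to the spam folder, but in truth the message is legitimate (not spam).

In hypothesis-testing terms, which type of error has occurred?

Type I error

'Sending the message to the spam folder' corresponds to rejecting H₀.
H₀ was rejected but H₀ is true — a Type I error (false positive).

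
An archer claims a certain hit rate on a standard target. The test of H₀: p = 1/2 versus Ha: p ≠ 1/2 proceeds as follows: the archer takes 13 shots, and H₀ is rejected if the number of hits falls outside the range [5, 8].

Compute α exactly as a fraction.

The significance level is the null-hypothesis probability of the rejection region {≤4} ∪ {≥9}.
The two tails are symmetric, so α = 2·(1 + 13 + 78 + 286 + 715)/2^13 = 2186/8192 = 1093/4096.

1093/4096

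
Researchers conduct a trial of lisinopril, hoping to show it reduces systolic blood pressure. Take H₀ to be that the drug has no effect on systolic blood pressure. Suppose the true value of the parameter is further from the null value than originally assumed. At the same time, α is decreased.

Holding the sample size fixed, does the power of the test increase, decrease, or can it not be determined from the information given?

Cannot be determined from the information given.

The first change alone would make β decrease; the second alone would make β increase. Which effect dominates depends on the magnitudes, which are not given.
Since power = 1 − β, the effect on power is likewise indeterminate.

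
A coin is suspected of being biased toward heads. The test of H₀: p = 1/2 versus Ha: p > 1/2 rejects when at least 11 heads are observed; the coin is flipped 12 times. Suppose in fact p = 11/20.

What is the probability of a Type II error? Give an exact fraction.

4062047911197291/4096000000000000

A Type II error is failing to reject when Ha holds: with p = 11/20, β = P(S ≤ 10).
Adding the binomial probabilities P(S=0)+…+P(S=10) at p = 11/20 gives 4062047911197291/4096000000000000.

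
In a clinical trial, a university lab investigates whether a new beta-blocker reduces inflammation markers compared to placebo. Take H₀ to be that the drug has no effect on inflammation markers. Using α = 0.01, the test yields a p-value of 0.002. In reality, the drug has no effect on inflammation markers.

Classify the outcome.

Since p = 0.002 < α = 0.01, H₀ is rejected.
H₀ is true (actually the drug has no effect on inflammation markers).
Rejecting a true H₀ is a Type I error.

Type I error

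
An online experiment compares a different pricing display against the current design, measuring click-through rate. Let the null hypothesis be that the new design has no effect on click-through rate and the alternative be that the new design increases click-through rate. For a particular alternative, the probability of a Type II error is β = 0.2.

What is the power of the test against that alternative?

Power = 1 − β = 1 − 0.2 = 0.8.

0.8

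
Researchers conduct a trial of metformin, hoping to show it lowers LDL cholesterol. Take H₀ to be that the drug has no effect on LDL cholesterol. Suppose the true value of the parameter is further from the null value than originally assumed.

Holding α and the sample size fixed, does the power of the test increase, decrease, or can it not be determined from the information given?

It increases.

A larger true effect moves the Ha sampling distribution further from the H₀ critical value, making rejection more likely when Ha is true.
Since power = 1 − β and β decreases, power increases.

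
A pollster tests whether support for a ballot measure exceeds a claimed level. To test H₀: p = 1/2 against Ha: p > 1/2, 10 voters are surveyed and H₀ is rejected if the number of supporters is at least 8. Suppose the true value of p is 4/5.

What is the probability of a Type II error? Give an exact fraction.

3146489/9765625

Under the alternative p = 4/5, S ~ Binomial(10, 4/5); β is the probability the test does not reject, P(S < 8).
Adding the binomial probabilities P(S=0)+…+P(S=7) at p = 4/5 gives 3146489/9765625.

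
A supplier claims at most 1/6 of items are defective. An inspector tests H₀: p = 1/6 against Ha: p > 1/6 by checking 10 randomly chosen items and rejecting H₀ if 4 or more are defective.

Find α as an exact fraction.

α = P(reject H₀ | H₀ true) = P(K ≥ 4 | p = 1/6), K ~ Binomial(10, 1/6).
Via the complement, α = 1 − Σ_{j=0}^{3} C(10,j)(1/6)^j(5/6)^{10-j} = 29279/419904.

29279/419904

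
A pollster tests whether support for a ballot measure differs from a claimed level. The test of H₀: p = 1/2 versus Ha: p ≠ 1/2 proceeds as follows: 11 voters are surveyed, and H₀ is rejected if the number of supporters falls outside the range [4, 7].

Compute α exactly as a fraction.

29/128

The significance level is the null-hypothesis probability of the rejection region {≤3} ∪ {≥8}.
The two tails are symmetric, so α = 2·(1 + 11 + 55 + 165)/2^11 = 464/2048 = 29/128.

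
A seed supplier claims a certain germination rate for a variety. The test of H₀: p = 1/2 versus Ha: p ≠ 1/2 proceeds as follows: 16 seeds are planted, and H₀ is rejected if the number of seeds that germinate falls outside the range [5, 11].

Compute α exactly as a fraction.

Under H₀, S ~ Binomial(16, 1/2); α is the probability of landing in either tail, P(S ≤ 4) + P(S ≥ 12).
By symmetry, α = 2·P(S ≤ 4) = 2·(1 + 16 + 120 + 560 + 1820)/65536 = 5034/65536 = 2517/32768.

2517/32768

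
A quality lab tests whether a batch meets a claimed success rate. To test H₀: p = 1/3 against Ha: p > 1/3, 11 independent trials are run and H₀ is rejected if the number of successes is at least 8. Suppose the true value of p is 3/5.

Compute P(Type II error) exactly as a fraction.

Under the alternative p = 3/5, K ~ Binomial(11, 3/5); β is the probability the test does not reject, P(K < 8).
Adding the binomial probabilities P(K=0)+…+P(K=7) at p = 3/5 gives 6872224/9765625.

6872224/9765625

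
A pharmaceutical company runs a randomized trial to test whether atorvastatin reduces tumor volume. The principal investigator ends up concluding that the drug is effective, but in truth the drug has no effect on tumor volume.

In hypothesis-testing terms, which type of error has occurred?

The null hypothesis here is that the drug has no effect on tumor volume.
'Concluding that the drug is effective' corresponds to rejecting H₀.
H₀ was rejected but H₀ is true — a Type I error (false positive).

Type I error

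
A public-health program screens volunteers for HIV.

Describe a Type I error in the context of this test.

A Type I error would mean concluding that the patient has HIV when in fact the patient does not have HIV.

With the conventional null hypothesis that the patient does not have HIV:
A Type I error is rejecting H₀ when H₀ is true.
Here that means flagging the patient as positive and ordering follow-up testing when actually the patient does not have HIV.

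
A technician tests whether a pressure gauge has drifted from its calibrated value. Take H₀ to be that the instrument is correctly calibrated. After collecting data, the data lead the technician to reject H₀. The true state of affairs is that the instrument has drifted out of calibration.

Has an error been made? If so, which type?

Neither — the decision is correct.

The test rejected a false H₀ — the decision matches the true state.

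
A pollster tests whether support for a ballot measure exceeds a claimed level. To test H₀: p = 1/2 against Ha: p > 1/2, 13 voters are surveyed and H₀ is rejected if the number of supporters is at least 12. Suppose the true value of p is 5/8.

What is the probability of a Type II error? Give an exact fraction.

β = P(fail to reject H₀ | Ha true) = P(X ≤ 11 | p = 5/8), X ~ Binomial(13, 5/8).
Adding the binomial probabilities P(X=0)+…+P(X=11) at p = 5/8 gives 134753406597/137438953472.

134753406597/137438953472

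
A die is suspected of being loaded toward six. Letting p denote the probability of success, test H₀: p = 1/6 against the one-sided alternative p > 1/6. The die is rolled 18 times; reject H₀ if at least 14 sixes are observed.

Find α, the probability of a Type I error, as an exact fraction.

The Type I error probability is α = P(Y ≥ 14) computed under H₀, where Y ~ Binomial(18, 1/6).
Summing C(18,j)(1/6)^j(5/6)^{18−j} for j = 14,…,18 gives 126151/6347497291776.

126151/6347497291776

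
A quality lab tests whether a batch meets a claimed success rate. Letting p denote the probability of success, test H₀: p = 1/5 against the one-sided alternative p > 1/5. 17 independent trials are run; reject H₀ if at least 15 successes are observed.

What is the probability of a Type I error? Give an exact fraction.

Under H₀, X ~ Binomial(17, 1/5), and α = P(X ≥ 15).
Summing C(17,j)(1/5)^j(4/5)^{17−j} for j = 15,…,17 gives 449/152587890625.

449/152587890625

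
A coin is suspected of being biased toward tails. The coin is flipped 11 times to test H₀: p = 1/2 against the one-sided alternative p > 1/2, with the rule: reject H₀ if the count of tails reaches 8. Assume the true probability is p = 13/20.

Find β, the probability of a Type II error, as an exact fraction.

β = P(fail to reject H₀ | Ha true) = P(S ≤ 7 | p = 13/20), S ~ Binomial(11, 13/20).
Summing C(11,j)·(13/20)^j·(7/20)^{11-j} for j = 0..7 gives 2941183244209/5120000000000.

2941183244209/5120000000000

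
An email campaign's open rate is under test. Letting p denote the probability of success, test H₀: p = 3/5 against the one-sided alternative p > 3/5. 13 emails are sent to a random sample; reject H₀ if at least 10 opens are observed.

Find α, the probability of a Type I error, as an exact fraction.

The Type I error probability is α = P(S ≥ 10) computed under H₀, where S ~ Binomial(13, 3/5).
Adding the binomial terms for j = 10 through 13 with p = 3/5 yields 41157153/244140625.

41157153/244140625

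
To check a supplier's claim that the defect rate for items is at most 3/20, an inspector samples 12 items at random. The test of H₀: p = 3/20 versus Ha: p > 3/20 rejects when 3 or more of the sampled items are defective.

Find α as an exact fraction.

The significance level is the probability, assuming p = 3/20, of seeing 3 or more defectives in 12 draws.
α = 1 − P(X ≤ 2) = 1 − 602782176234251/819200000000000 = 216417823765749/819200000000000.

216417823765749/819200000000000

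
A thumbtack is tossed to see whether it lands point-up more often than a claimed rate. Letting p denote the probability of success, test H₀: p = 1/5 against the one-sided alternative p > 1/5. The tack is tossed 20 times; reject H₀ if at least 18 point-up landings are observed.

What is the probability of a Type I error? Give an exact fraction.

3121/95367431640625

Under H₀, Y ~ Binomial(20, 1/5), and α = P(Y ≥ 18).
P(Y ≥ 18) = Σ_{j=18}^{20} C(20,j)·(1/5)^j·(4/5)^{20-j} = 3121/95367431640625.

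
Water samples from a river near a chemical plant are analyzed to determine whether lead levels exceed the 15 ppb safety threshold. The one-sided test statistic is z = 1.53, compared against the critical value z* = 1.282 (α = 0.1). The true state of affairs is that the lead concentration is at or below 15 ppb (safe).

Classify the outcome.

Type I error

The conventional null hypothesis is that the lead concentration is at or below 15 ppb (safe).
Since z = 1.53 > z* = 1.282, H₀ is rejected.
H₀ is true (actually the lead concentration is at or below 15 ppb (safe)).
Rejecting a true H₀ is a Type I error.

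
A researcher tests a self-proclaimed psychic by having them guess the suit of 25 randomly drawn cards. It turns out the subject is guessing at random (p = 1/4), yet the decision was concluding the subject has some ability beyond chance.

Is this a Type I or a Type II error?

Type I error

The null hypothesis here is that the subject is guessing at random (p = 1/4).
'Concluding the subject has some ability beyond chance' corresponds to rejecting H₀.
H₀ was rejected but H₀ is true — a Type I error (false positive).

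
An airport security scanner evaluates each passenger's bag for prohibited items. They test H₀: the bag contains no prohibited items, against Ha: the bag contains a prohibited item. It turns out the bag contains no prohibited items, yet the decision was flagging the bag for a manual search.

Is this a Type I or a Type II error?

Type I error

'Flagging the bag for a manual search' corresponds to rejecting H₀.
H₀ was rejected but H₀ is true — a Type I error (false positive).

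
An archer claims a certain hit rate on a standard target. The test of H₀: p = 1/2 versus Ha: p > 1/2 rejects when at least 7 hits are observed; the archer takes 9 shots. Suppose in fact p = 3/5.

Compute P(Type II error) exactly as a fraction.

β = P(fail to reject H₀ | Ha true) = P(S ≤ 6 | p = 3/5), S ~ Binomial(9, 3/5).
Equivalently, β = 1 − P(S ≥ 7) = 1500416/1953125.

1500416/1953125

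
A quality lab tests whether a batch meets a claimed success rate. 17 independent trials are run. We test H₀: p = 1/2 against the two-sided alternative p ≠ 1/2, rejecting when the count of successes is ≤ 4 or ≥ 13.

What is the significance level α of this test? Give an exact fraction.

1607/32768

α = P(K ≤ 4 or K ≥ 13 | p = 1/2), K ~ Binomial(17, 1/2).
By symmetry, α = 2·P(K ≤ 4) = 2·(1 + 17 + 136 + 680 + 2380)/131072 = 6428/131072 = 1607/32768.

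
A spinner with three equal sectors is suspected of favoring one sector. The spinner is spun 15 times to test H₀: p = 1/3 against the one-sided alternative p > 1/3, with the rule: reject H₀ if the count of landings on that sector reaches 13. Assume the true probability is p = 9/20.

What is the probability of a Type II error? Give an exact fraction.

32731725032763916841/32768000000000000000

Under the alternative p = 9/20, Y ~ Binomial(15, 9/20); β is the probability the test does not reject, P(Y < 13).
Summing C(15,j)·(9/20)^j·(11/20)^{15-j} for j = 0..12 gives 32731725032763916841/32768000000000000000.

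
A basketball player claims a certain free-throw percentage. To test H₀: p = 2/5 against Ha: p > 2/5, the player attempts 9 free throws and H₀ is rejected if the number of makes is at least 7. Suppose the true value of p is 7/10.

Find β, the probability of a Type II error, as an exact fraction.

268584417/500000000

A Type II error is failing to reject when Ha holds: with p = 7/10, β = P(K ≤ 6).
Adding the binomial probabilities P(K=0)+…+P(K=6) at p = 7/10 gives 268584417/500000000.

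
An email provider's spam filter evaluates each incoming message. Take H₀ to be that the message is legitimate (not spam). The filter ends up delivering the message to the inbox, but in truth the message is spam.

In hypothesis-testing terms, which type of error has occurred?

Type II error

'Delivering the message to the inbox' corresponds to failing to reject H₀.
H₀ was not rejected but H₀ is false — a Type II error (false negative).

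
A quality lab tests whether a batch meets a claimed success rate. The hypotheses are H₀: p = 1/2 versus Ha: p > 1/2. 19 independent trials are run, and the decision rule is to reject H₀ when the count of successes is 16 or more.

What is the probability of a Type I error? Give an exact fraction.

α = P(reject H₀ | H₀ true) = P(K ≥ 16 | p = 1/2), with K ~ Binomial(19, 1/2).
That's C(19,16) + C(19,17) + C(19,18) + C(19,19) over 2^19, i.e. (969 + 171 + 19 + 1)/524288 = 1160/524288 = 145/65536.

145/65536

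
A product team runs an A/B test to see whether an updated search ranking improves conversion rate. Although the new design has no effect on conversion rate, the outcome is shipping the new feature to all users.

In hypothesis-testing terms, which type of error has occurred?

The null hypothesis here is that the new design has no effect on conversion rate.
'Shipping the new feature to all users' corresponds to rejecting H₀.
H₀ was rejected but H₀ is true — a Type I error (false positive).

Type I error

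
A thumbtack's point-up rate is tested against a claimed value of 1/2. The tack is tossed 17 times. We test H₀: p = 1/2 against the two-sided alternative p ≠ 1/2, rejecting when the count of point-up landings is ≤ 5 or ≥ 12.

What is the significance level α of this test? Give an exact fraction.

Under H₀, K ~ Binomial(17, 1/2); α is the probability of landing in either tail, P(K ≤ 5) + P(K ≥ 12).
By symmetry, α = 2·P(K ≤ 5) = 2·(1 + 17 + 136 + 680 + 2380 + 6188)/131072 = 18804/131072 = 4701/32768.

4701/32768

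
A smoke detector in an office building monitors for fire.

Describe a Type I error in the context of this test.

With the conventional null hypothesis that there is no fire:
A Type I error is rejecting H₀ when H₀ is true.
Here that means sounding the alarm and evacuating the building when actually there is no fire.

A Type I error would mean concluding that there is a fire when in fact there is no fire.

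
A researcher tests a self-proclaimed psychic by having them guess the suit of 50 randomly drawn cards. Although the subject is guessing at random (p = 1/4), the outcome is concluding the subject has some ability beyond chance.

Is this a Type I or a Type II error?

The null hypothesis here is that the subject is guessing at random (p = 1/4).
'Concluding the subject has some ability beyond chance' corresponds to rejecting H₀.
H₀ was rejected but H₀ is true — a Type I error (false positive).

Type I error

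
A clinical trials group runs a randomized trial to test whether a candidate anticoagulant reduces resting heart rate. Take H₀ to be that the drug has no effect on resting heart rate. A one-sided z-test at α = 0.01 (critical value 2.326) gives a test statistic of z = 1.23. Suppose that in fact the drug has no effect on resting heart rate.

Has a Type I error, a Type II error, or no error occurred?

Since z = 1.23 ≤ z* = 2.326, H₀ is not rejected.
H₀ is true (actually the drug has no effect on resting heart rate).
The decision matches the true state — no error.

No error — this is a correct decision.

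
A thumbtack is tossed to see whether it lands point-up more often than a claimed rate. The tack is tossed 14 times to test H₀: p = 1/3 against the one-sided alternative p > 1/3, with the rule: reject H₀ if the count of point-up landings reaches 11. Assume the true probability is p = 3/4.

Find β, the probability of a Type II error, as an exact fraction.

64244663/134217728

Under the alternative p = 3/4, X ~ Binomial(14, 3/4); β is the probability the test does not reject, P(X < 11).
Summing C(14,j)·(3/4)^j·(1/4)^{14-j} for j = 0..10 gives 64244663/134217728.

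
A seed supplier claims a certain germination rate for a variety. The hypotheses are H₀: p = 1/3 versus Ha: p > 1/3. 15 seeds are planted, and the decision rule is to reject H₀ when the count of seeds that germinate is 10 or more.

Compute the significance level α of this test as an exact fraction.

The Type I error probability is α = P(X ≥ 10) computed under H₀, where X ~ Binomial(15, 1/3).
Adding the binomial terms for j = 10 through 15 with p = 1/3 yields 122027/14348907.

122027/14348907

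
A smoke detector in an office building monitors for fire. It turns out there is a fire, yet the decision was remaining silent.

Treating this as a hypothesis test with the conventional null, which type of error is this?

The null hypothesis here is that there is no fire.
'Remaining silent' corresponds to failing to reject H₀.
H₀ was not rejected but H₀ is false — a Type II error (false negative).

Type II error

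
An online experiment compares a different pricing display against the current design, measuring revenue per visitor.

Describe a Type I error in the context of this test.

A Type I error would mean concluding that the new design increases revenue per visitor when in fact the new design has no effect on revenue per visitor.

With the conventional null hypothesis that the new design has no effect on revenue per visitor:
A Type I error is rejecting H₀ when H₀ is true.
Here that means shipping the new feature to all users when actually the new design has no effect on revenue per visitor.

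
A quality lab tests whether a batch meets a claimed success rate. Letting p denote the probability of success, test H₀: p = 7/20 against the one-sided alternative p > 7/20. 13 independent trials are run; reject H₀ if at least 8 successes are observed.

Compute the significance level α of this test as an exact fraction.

29568684698777/640000000000000

The Type I error probability is α = P(S ≥ 8) computed under H₀, where S ~ Binomial(13, 7/20).
P(S ≥ 8) = Σ_{j=8}^{13} C(13,j)·(7/20)^j·(13/20)^{13-j} = 29568684698777/640000000000000.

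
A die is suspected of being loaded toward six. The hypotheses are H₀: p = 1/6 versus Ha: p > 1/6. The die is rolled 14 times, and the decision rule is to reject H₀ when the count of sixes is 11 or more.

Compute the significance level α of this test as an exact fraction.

The Type I error probability is α = P(Y ≥ 11) computed under H₀, where Y ~ Binomial(14, 1/6).
Adding the binomial terms for j = 11 through 14 with p = 1/6 yields 23923/39182082048.

23923/39182082048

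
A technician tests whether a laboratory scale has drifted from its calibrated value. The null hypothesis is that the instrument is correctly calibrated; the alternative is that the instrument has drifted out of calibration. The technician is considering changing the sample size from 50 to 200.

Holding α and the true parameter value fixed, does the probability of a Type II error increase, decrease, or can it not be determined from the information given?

It decreases.

Increasing n separates the H₀ and Ha sampling distributions, so under Ha fewer outcomes land in the acceptance region.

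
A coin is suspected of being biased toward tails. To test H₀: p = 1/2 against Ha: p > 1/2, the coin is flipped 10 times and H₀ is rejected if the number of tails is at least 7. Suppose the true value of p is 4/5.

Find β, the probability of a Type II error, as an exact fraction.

β = P(fail to reject H₀ | Ha true) = P(K ≤ 6 | p = 4/5), K ~ Binomial(10, 4/5).
Adding the binomial probabilities P(K=0)+…+P(K=6) at p = 4/5 gives 1180409/9765625.

1180409/9765625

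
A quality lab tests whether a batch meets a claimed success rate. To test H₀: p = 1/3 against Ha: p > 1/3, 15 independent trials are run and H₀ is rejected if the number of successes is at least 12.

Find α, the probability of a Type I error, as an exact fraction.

4091/14348907

The Type I error probability is α = P(Y ≥ 12) computed under H₀, where Y ~ Binomial(15, 1/3).
Summing C(15,j)(1/3)^j(2/3)^{15−j} for j = 12,…,15 gives 4091/14348907.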